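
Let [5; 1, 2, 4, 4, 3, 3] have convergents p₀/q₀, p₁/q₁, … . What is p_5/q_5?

1013/178

Using pₖ = aₖpₖ₋₁ + pₖ₋₂, qₖ = aₖqₖ₋₁ + qₖ₋₂ (with p₋₁=1, p₋₂=0, q₋₁=0, q₋₂=1):
  k=0: a=5, p=5, q=1
  k=1: a=1, p=6, q=1
  k=2: a=2, p=17, q=3
  k=3: a=4, p=74, q=13
  k=4: a=4, p=313, q=55
  k=5: a=3, p=1013, q=178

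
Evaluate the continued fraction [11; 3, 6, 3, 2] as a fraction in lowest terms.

Fold from the inside: start with 2/1.
  3 + 1/2 = 7/2
  6 + 2/7 = 44/7
  3 + 7/44 = 139/44
  11 + 44/139 = 1573/139

1573/139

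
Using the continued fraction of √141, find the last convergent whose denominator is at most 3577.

√141 = [11; 1, 6, 1, 22, …] (period length 4).
Convergents:
  p_0/q_0 = 11/1
  p_1/q_1 = 12/1
  p_2/q_2 = 83/7
  p_3/q_3 = 95/8
  p_4/q_4 = 2173/183
  p_5/q_5 = 2268/191
  p_6/q_6 = 15781/1329
  p_7/q_7 = 18049/1520
  p_8/q_8 = 412859/34769
q_7 = 1520 ≤ 3577 < 34769 = q_8, so the answer is 18049/1520.

18049/1520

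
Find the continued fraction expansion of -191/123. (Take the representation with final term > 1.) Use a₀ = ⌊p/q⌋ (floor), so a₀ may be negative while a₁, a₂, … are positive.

-191 = -2×123 + 55
123 = 2×55 + 13
55 = 4×13 + 3
13 = 4×3 + 1
3 = 3×1 + 0  (stop)
So -191/123 = [-2; 2, 4, 4, 3].

[-2; 2, 4, 4, 3]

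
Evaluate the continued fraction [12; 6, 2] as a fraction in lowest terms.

Fold from the inside: start with 2/1.
  6 + 1/2 = 13/2
  12 + 2/13 = 158/13

158/13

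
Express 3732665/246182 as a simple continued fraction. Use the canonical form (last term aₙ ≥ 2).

3732665 = 15·246182 + 39935
246182 = 6·39935 + 6572
39935 = 6·6572 + 503
6572 = 13·503 + 33
503 = 15·33 + 8
33 = 4·8 + 1
8 = 8·1 + 0  (stop)
So 3732665/246182 = [15; 6, 6, 13, 15, 4, 8].

[15; 6, 6, 13, 15, 4, 8]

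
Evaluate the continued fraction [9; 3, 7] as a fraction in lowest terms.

205/22

Fold from the inside: start with 7/1.
  3 + 1/7 = 22/7
  9 + 7/22 = 205/22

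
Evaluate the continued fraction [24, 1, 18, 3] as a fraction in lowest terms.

1447/58

Fold from the inside: start with 3/1.
  18 + 1/3 = 55/3
  1 + 3/55 = 58/55
  24 + 55/58 = 1447/58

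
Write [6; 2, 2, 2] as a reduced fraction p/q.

77/12

Fold from the inside: start with 2/1.
  2 + 1/2 = 5/2
  2 + 2/5 = 12/5
  6 + 5/12 = 77/12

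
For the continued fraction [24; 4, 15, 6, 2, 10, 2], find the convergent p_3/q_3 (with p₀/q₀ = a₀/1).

8971/370

Using pₖ = aₖpₖ₋₁ + pₖ₋₂, qₖ = aₖqₖ₋₁ + qₖ₋₂ (with p₋₁=1, p₋₂=0, q₋₁=0, q₋₂=1):
  k=0: a=24, p=24, q=1
  k=1: a=4, p=97, q=4
  k=2: a=15, p=1479, q=61
  k=3: a=6, p=8971, q=370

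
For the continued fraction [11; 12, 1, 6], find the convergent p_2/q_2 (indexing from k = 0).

Using pₖ = aₖpₖ₋₁ + pₖ₋₂, qₖ = aₖqₖ₋₁ + qₖ₋₂ (with p₋₁=1, p₋₂=0, q₋₁=0, q₋₂=1):
  k=0: a=11, p=11, q=1
  k=1: a=12, p=133, q=12
  k=2: a=1, p=144, q=13

144/13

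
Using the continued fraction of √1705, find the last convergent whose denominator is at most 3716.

81551/1975

√1705 = [41; 3, 2, 3, 82, …] (period length 4).
Convergents:
  p_0/q_0 = 41/1
  p_1/q_1 = 124/3
  p_2/q_2 = 289/7
  p_3/q_3 = 991/24
  p_4/q_4 = 81551/1975
  p_5/q_5 = 245644/5949
q_4 = 1975 ≤ 3716 < 5949 = q_5, so the answer is 81551/1975.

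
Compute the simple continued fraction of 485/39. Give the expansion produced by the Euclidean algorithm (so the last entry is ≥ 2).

[12; 2, 3, 2, 2]

485 = 12×39 + 17
39 = 2×17 + 5
17 = 3×5 + 2
5 = 2×2 + 1
2 = 2×1 + 0  (stop)
So 485/39 = [12; 2, 3, 2, 2].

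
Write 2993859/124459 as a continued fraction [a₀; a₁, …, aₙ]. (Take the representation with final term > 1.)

2993859 = 24·124459 + 6843
124459 = 18·6843 + 1285
6843 = 5·1285 + 418
1285 = 3·418 + 31
418 = 13·31 + 15
31 = 2·15 + 1
15 = 15·1 + 0  (stop)
So 2993859/124459 = [24; 18, 5, 3, 13, 2, 15].

[24; 18, 5, 3, 13, 2, 15]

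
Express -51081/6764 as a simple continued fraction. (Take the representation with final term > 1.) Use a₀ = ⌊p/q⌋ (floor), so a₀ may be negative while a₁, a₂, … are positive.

-51081 = -8×6764 + 3031
6764 = 2×3031 + 702
3031 = 4×702 + 223
702 = 3×223 + 33
223 = 6×33 + 25
33 = 1×25 + 8
25 = 3×8 + 1
8 = 8×1 + 0  (stop)
So -51081/6764 = [-8; 2, 4, 3, 6, 1, 3, 8].

[-8; 2, 4, 3, 6, 1, 3, 8]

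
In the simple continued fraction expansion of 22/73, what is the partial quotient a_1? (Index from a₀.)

3

22 = 0·73 + 22   →  a_0 = 0
73 = 3·22 + 7   →  a_1 = 3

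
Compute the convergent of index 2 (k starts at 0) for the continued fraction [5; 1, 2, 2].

Using pₖ = aₖpₖ₋₁ + pₖ₋₂, qₖ = aₖqₖ₋₁ + qₖ₋₂ (with p₋₁=1, p₋₂=0, q₋₁=0, q₋₂=1):
  k=0: a=5, p=5, q=1
  k=1: a=1, p=6, q=1
  k=2: a=2, p=17, q=3

17/3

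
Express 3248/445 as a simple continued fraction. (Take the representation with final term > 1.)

[7; 3, 2, 1, 8, 5]

3248 = 7*445 + 133
445 = 3*133 + 46
133 = 2*46 + 41
46 = 1*41 + 5
41 = 8*5 + 1
5 = 5*1 + 0  (stop)
So 3248/445 = [7; 3, 2, 1, 8, 5].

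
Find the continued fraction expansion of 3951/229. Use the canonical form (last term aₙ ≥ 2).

[17; 3, 1, 18, 3]

3951 = 17·229 + 58
229 = 3·58 + 55
58 = 1·55 + 3
55 = 18·3 + 1
3 = 3·1 + 0  (stop)
So 3951/229 = [17; 3, 1, 18, 3].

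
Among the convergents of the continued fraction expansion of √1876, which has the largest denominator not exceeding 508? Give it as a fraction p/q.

√1876 = [43; 3, 5, 12, 5, 3, 86, …] (period length 6).
Convergents:
  p_0/q_0 = 43/1
  p_1/q_1 = 130/3
  p_2/q_2 = 693/16
  p_3/q_3 = 8446/195
  p_4/q_4 = 42923/991
q_3 = 195 ≤ 508 < 991 = q_4, so the answer is 8446/195.

8446/195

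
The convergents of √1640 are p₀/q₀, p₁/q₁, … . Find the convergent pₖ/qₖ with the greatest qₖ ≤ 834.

√1640 = [40; 2, 80, …] (period length 2).
Convergents:
  p_0/q_0 = 40/1
  p_1/q_1 = 81/2
  p_2/q_2 = 6520/161
  p_3/q_3 = 13121/324
  p_4/q_4 = 1056200/26081
q_3 = 324 ≤ 834 < 26081 = q_4, so the answer is 13121/324.

13121/324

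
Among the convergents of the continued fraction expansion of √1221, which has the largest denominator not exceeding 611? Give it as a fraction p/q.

20162/577

√1221 = [34; 1, 16, 2, 16, 1, 68, …] (period length 6).
Convergents:
  p_0/q_0 = 34/1
  p_1/q_1 = 35/1
  p_2/q_2 = 594/17
  p_3/q_3 = 1223/35
  p_4/q_4 = 20162/577
  p_5/q_5 = 21385/612
q_4 = 577 ≤ 611 < 612 = q_5, so the answer is 20162/577.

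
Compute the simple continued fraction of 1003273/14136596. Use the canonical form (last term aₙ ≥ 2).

1003273 = 0×14136596 + 1003273
14136596 = 14×1003273 + 90774
1003273 = 11×90774 + 4759
90774 = 19×4759 + 353
4759 = 13×353 + 170
353 = 2×170 + 13
170 = 13×13 + 1
13 = 13×1 + 0  (stop)
So 1003273/14136596 = [0; 14, 11, 19, 13, 2, 13, 13].

[0; 14, 11, 19, 13, 2, 13, 13]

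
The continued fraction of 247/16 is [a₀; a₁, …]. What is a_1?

247 = 15·16 + 7   →  a_0 = 15
16 = 2·7 + 2   →  a_1 = 2

2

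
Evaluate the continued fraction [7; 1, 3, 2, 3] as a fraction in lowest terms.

241/31

Fold from the inside: start with 3/1.
  2 + 1/3 = 7/3
  3 + 3/7 = 24/7
  1 + 7/24 = 31/24
  7 + 24/31 = 241/31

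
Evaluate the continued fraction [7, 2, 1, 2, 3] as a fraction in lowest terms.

199/27

Using pₖ = aₖpₖ₋₁ + pₖ₋₂ and qₖ = aₖqₖ₋₁ + qₖ₋₂:
  k=0: a=7, p=7, q=1
  k=1: a=2, p=15, q=2
  k=2: a=1, p=22, q=3
  k=3: a=2, p=59, q=8
  k=4: a=3, p=199, q=27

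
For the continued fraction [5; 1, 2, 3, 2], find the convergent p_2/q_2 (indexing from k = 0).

17/3

Using pₖ = aₖpₖ₋₁ + pₖ₋₂, qₖ = aₖqₖ₋₁ + qₖ₋₂ (with p₋₁=1, p₋₂=0, q₋₁=0, q₋₂=1):
  k=0: a=5, p=5, q=1
  k=1: a=1, p=6, q=1
  k=2: a=2, p=17, q=3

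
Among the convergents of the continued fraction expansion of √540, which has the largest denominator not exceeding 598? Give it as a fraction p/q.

√540 = [23; 4, 4, 1, 10, 1, 4, 4, 46, …] (period length 8).
Convergents:
  p_0/q_0 = 23/1
  p_1/q_1 = 93/4
  p_2/q_2 = 395/17
  p_3/q_3 = 488/21
  p_4/q_4 = 5275/227
  p_5/q_5 = 5763/248
  p_6/q_6 = 28327/1219
q_5 = 248 ≤ 598 < 1219 = q_6, so the answer is 5763/248.

5763/248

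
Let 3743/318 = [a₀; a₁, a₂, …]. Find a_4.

3743 = 11·318 + 245   →  a_0 = 11
318 = 1·245 + 73   →  a_1 = 1
245 = 3·73 + 26   →  a_2 = 3
73 = 2·26 + 21   →  a_3 = 2
26 = 1·21 + 5   →  a_4 = 1

1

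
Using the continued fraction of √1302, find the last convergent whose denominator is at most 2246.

31212/865

√1302 = [36; 12, 72, …] (period length 2).
Convergents:
  p_0/q_0 = 36/1
  p_1/q_1 = 433/12
  p_2/q_2 = 31212/865
  p_3/q_3 = 374977/10392
q_2 = 865 ≤ 2246 < 10392 = q_3, so the answer is 31212/865.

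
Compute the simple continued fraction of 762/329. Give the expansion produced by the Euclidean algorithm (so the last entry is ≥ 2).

[2; 3, 6, 8, 2]

762 = 2·329 + 104
329 = 3·104 + 17
104 = 6·17 + 2
17 = 8·2 + 1
2 = 2·1 + 0  (stop)
So 762/329 = [2; 3, 6, 8, 2].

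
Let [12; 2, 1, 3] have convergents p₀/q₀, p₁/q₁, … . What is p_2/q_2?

37/3

Using pₖ = aₖpₖ₋₁ + pₖ₋₂, qₖ = aₖqₖ₋₁ + qₖ₋₂ (with p₋₁=1, p₋₂=0, q₋₁=0, q₋₂=1):
  k=0: a=12, p=12, q=1
  k=1: a=2, p=25, q=2
  k=2: a=1, p=37, q=3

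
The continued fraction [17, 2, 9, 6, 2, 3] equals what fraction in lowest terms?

Using pₖ = aₖpₖ₋₁ + pₖ₋₂ and qₖ = aₖqₖ₋₁ + qₖ₋₂:
  k=0: a=17, p=17, q=1
  k=1: a=2, p=35, q=2
  k=2: a=9, p=332, q=19
  k=3: a=6, p=2027, q=116
  k=4: a=2, p=4386, q=251
  k=5: a=3, p=15185, q=869

15185/869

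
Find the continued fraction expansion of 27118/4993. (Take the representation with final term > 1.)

27118 = 5*4993 + 2153
4993 = 2*2153 + 687
2153 = 3*687 + 92
687 = 7*92 + 43
92 = 2*43 + 6
43 = 7*6 + 1
6 = 6*1 + 0  (stop)
So 27118/4993 = [5; 2, 3, 7, 2, 7, 6].

[5; 2, 3, 7, 2, 7, 6]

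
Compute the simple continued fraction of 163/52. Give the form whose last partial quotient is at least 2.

163 = 3*52 + 7
52 = 7*7 + 3
7 = 2*3 + 1
3 = 3*1 + 0  (stop)
So 163/52 = [3; 7, 2, 3].

[3; 7, 2, 3]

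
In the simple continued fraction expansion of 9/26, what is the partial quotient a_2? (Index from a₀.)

9 = 0·26 + 9   →  a_0 = 0
26 = 2·9 + 8   →  a_1 = 2
9 = 1·8 + 1   →  a_2 = 1

1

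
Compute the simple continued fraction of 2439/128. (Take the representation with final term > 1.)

[19; 18, 3, 2]

2439 = 19×128 + 7
128 = 18×7 + 2
7 = 3×2 + 1
2 = 2×1 + 0  (stop)
So 2439/128 = [19; 18, 3, 2].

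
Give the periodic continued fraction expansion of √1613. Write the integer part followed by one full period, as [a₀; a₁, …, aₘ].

[40; 6, 6, 80]

a₀ = ⌊√1613⌋ = 40.
With m₀=0, d₀=1 and mₖ₊₁ = dₖaₖ − mₖ, dₖ₊₁ = (n − mₖ₊₁²)/dₖ, aₖ₊₁ = ⌊(a₀+mₖ₊₁)/dₖ₊₁⌋:
  k=1: m=40, d=13, a=6
  k=2: m=38, d=13, a=6
  k=3: m=40, d=1, a=80
d=1 and a=2a₀=80 at k=3, so the next step gives (m, d) = (40, 13) again — its k=1 value — and the period has length 3.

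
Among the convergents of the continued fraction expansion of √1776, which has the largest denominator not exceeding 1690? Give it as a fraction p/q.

24822/589

√1776 = [42; 7, 84, …] (period length 2).
Convergents:
  p_0/q_0 = 42/1
  p_1/q_1 = 295/7
  p_2/q_2 = 24822/589
  p_3/q_3 = 174049/4130
q_2 = 589 ≤ 1690 < 4130 = q_3, so the answer is 24822/589.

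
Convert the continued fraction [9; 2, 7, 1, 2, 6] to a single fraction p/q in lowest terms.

2945/311

Fold from the inside: start with 6/1.
  2 + 1/6 = 13/6
  1 + 6/13 = 19/13
  7 + 13/19 = 146/19
  2 + 19/146 = 311/146
  9 + 146/311 = 2945/311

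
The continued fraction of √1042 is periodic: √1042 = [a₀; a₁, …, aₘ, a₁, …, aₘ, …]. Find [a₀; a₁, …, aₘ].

a₀ = ⌊√1042⌋ = 32.
With m₀=0, d₀=1 and mₖ₊₁ = dₖaₖ − mₖ, dₖ₊₁ = (n − mₖ₊₁²)/dₖ, aₖ₊₁ = ⌊(a₀+mₖ₊₁)/dₖ₊₁⌋:
  k=1: m=32, d=18, a=3
  k=2: m=22, d=31, a=1
  k=3: m=9, d=31, a=1
  k=4: m=22, d=18, a=3
  k=5: m=32, d=1, a=64
d=1 and a=2a₀=64 at k=5, so the next step gives (m, d) = (32, 18) again — its k=1 value — and the period has length 5.

[32; 3, 1, 1, 3, 64]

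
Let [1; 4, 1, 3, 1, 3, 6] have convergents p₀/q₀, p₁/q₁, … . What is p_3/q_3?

Using pₖ = aₖpₖ₋₁ + pₖ₋₂, qₖ = aₖqₖ₋₁ + qₖ₋₂ (with p₋₁=1, p₋₂=0, q₋₁=0, q₋₂=1):
  k=0: a=1, p=1, q=1
  k=1: a=4, p=5, q=4
  k=2: a=1, p=6, q=5
  k=3: a=3, p=23, q=19

23/19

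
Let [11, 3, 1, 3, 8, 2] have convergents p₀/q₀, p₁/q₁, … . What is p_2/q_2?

Using pₖ = aₖpₖ₋₁ + pₖ₋₂, qₖ = aₖqₖ₋₁ + qₖ₋₂ (with p₋₁=1, p₋₂=0, q₋₁=0, q₋₂=1):
  k=0: a=11, p=11, q=1
  k=1: a=3, p=34, q=3
  k=2: a=1, p=45, q=4

45/4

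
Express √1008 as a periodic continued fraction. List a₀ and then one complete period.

[31; 1, 2, 1, 62]

a₀ = ⌊√1008⌋ = 31.
With m₀=0, d₀=1 and mₖ₊₁ = dₖaₖ − mₖ, dₖ₊₁ = (n − mₖ₊₁²)/dₖ, aₖ₊₁ = ⌊(a₀+mₖ₊₁)/dₖ₊₁⌋:
  k=1: m=31, d=47, a=1
  k=2: m=16, d=16, a=2
  k=3: m=16, d=47, a=1
  k=4: m=31, d=1, a=62
d=1 and a=2a₀=62 at k=4, so the next step gives (m, d) = (31, 47) again — its k=1 value — and the period has length 4.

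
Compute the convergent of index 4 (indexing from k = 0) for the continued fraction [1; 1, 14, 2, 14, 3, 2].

Using pₖ = aₖpₖ₋₁ + pₖ₋₂, qₖ = aₖqₖ₋₁ + qₖ₋₂ (with p₋₁=1, p₋₂=0, q₋₁=0, q₋₂=1):
  k=0: a=1, p=1, q=1
  k=1: a=1, p=2, q=1
  k=2: a=14, p=29, q=15
  k=3: a=2, p=60, q=31
  k=4: a=14, p=869, q=449

869/449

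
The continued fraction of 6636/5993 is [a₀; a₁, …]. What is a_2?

6636 = 1·5993 + 643   →  a_0 = 1
5993 = 9·643 + 206   →  a_1 = 9
643 = 3·206 + 25   →  a_2 = 3

3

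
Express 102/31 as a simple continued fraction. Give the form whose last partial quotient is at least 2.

[3; 3, 2, 4]

102 = 3*31 + 9
31 = 3*9 + 4
9 = 2*4 + 1
4 = 4*1 + 0  (stop)
So 102/31 = [3; 3, 2, 4].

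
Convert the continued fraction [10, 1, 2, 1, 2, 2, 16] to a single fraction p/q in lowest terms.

Using pₖ = aₖpₖ₋₁ + pₖ₋₂ and qₖ = aₖqₖ₋₁ + qₖ₋₂:
  k=0: a=10, p=10, q=1
  k=1: a=1, p=11, q=1
  k=2: a=2, p=32, q=3
  k=3: a=1, p=43, q=4
  k=4: a=2, p=118, q=11
  k=5: a=2, p=279, q=26
  k=6: a=16, p=4582, q=427

4582/427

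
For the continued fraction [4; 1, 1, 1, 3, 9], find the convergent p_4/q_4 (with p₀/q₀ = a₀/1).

51/11

Using pₖ = aₖpₖ₋₁ + pₖ₋₂, qₖ = aₖqₖ₋₁ + qₖ₋₂ (with p₋₁=1, p₋₂=0, q₋₁=0, q₋₂=1):
  k=0: a=4, p=4, q=1
  k=1: a=1, p=5, q=1
  k=2: a=1, p=9, q=2
  k=3: a=1, p=14, q=3
  k=4: a=3, p=51, q=11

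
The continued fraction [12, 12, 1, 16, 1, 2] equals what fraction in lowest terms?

8285/686

Fold from the inside: start with 2/1.
  1 + 1/2 = 3/2
  16 + 2/3 = 50/3
  1 + 3/50 = 53/50
  12 + 50/53 = 686/53
  12 + 53/686 = 8285/686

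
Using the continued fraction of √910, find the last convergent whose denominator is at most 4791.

√910 = [30; 6, 60, …] (period length 2).
Convergents:
  p_0/q_0 = 30/1
  p_1/q_1 = 181/6
  p_2/q_2 = 10890/361
  p_3/q_3 = 65521/2172
  p_4/q_4 = 3942150/130681
q_3 = 2172 ≤ 4791 < 130681 = q_4, so the answer is 65521/2172.

65521/2172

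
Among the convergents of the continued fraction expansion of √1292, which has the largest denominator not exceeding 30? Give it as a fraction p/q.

√1292 = [35; 1, 16, 1, 70, …] (period length 4).
Convergents:
  p_0/q_0 = 35/1
  p_1/q_1 = 36/1
  p_2/q_2 = 611/17
  p_3/q_3 = 647/18
  p_4/q_4 = 45901/1277
q_3 = 18 ≤ 30 < 1277 = q_4, so the answer is 647/18.

647/18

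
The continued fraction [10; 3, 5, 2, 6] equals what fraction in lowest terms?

Using pₖ = aₖpₖ₋₁ + pₖ₋₂ and qₖ = aₖqₖ₋₁ + qₖ₋₂:
  k=0: a=10, p=10, q=1
  k=1: a=3, p=31, q=3
  k=2: a=5, p=165, q=16
  k=3: a=2, p=361, q=35
  k=4: a=6, p=2331, q=226

2331/226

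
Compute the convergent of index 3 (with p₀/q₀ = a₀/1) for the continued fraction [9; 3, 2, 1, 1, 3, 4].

93/10

Using pₖ = aₖpₖ₋₁ + pₖ₋₂, qₖ = aₖqₖ₋₁ + qₖ₋₂ (with p₋₁=1, p₋₂=0, q₋₁=0, q₋₂=1):
  k=0: a=9, p=9, q=1
  k=1: a=3, p=28, q=3
  k=2: a=2, p=65, q=7
  k=3: a=1, p=93, q=10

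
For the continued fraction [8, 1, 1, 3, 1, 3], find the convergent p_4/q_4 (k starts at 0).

Using pₖ = aₖpₖ₋₁ + pₖ₋₂, qₖ = aₖqₖ₋₁ + qₖ₋₂ (with p₋₁=1, p₋₂=0, q₋₁=0, q₋₂=1):
  k=0: a=8, p=8, q=1
  k=1: a=1, p=9, q=1
  k=2: a=1, p=17, q=2
  k=3: a=3, p=60, q=7
  k=4: a=1, p=77, q=9

77/9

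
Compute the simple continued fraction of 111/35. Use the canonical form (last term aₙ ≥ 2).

[3; 5, 1, 5]

111 = 3×35 + 6
35 = 5×6 + 5
6 = 1×5 + 1
5 = 5×1 + 0  (stop)
So 111/35 = [3; 5, 1, 5].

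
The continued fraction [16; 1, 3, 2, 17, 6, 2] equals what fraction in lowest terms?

Fold from the inside: start with 2/1.
  6 + 1/2 = 13/2
  17 + 2/13 = 223/13
  2 + 13/223 = 459/223
  3 + 223/459 = 1600/459
  1 + 459/1600 = 2059/1600
  16 + 1600/2059 = 34544/2059

34544/2059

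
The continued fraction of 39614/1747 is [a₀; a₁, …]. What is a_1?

1

39614 = 22·1747 + 1180   →  a_0 = 22
1747 = 1·1180 + 567   →  a_1 = 1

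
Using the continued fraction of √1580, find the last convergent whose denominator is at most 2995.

50561/1272

√1580 = [39; 1, 2, 1, 78, …] (period length 4).
Convergents:
  p_0/q_0 = 39/1
  p_1/q_1 = 40/1
  p_2/q_2 = 119/3
  p_3/q_3 = 159/4
  p_4/q_4 = 12521/315
  p_5/q_5 = 12680/319
  p_6/q_6 = 37881/953
  p_7/q_7 = 50561/1272
  p_8/q_8 = 3981639/100169
q_7 = 1272 ≤ 2995 < 100169 = q_8, so the answer is 50561/1272.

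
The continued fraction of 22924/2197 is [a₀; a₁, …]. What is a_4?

3

22924 = 10·2197 + 954   →  a_0 = 10
2197 = 2·954 + 289   →  a_1 = 2
954 = 3·289 + 87   →  a_2 = 3
289 = 3·87 + 28   →  a_3 = 3
87 = 3·28 + 3   →  a_4 = 3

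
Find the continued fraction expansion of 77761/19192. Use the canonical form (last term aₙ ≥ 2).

77761 = 4*19192 + 993
19192 = 19*993 + 325
993 = 3*325 + 18
325 = 18*18 + 1
18 = 18*1 + 0  (stop)
So 77761/19192 = [4; 19, 3, 18, 18].

[4; 19, 3, 18, 18]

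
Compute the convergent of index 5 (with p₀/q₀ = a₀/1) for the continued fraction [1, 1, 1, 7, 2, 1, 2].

72/47

Using pₖ = aₖpₖ₋₁ + pₖ₋₂, qₖ = aₖqₖ₋₁ + qₖ₋₂ (with p₋₁=1, p₋₂=0, q₋₁=0, q₋₂=1):
  k=0: a=1, p=1, q=1
  k=1: a=1, p=2, q=1
  k=2: a=1, p=3, q=2
  k=3: a=7, p=23, q=15
  k=4: a=2, p=49, q=32
  k=5: a=1, p=72, q=47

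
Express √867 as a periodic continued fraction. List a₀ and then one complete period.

[29; 2, 4, 29, 4, 2, 58]

a₀ = ⌊√867⌋ = 29.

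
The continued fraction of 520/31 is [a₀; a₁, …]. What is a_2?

3

520 = 16·31 + 24   →  a_0 = 16
31 = 1·24 + 7   →  a_1 = 1
24 = 3·7 + 3   →  a_2 = 3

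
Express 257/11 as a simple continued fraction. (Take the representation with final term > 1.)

[23; 2, 1, 3]

257 = 23·11 + 4
11 = 2·4 + 3
4 = 1·3 + 1
3 = 3·1 + 0  (stop)
So 257/11 = [23; 2, 1, 3].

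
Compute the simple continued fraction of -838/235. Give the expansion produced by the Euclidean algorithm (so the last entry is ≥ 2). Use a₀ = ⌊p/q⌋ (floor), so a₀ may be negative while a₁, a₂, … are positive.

-838 = -4×235 + 102
235 = 2×102 + 31
102 = 3×31 + 9
31 = 3×9 + 4
9 = 2×4 + 1
4 = 4×1 + 0  (stop)
So -838/235 = [-4; 2, 3, 3, 2, 4].

[-4; 2, 3, 3, 2, 4]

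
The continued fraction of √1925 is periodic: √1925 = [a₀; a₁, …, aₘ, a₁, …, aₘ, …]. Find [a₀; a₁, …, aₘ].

a₀ = ⌊√1925⌋ = 43.

[43; 1, 6, 1, 86]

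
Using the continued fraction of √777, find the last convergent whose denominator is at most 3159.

√777 = [27; 1, 6, 1, 54, …] (period length 4).
Convergents:
  p_0/q_0 = 27/1
  p_1/q_1 = 28/1
  p_2/q_2 = 195/7
  p_3/q_3 = 223/8
  p_4/q_4 = 12237/439
  p_5/q_5 = 12460/447
  p_6/q_6 = 86997/3121
  p_7/q_7 = 99457/3568
q_6 = 3121 ≤ 3159 < 3568 = q_7, so the answer is 86997/3121.

86997/3121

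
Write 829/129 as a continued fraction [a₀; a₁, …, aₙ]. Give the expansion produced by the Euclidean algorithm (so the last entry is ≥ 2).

[6; 2, 2, 1, 8, 2]

829 = 6*129 + 55
129 = 2*55 + 19
55 = 2*19 + 17
19 = 1*17 + 2
17 = 8*2 + 1
2 = 2*1 + 0  (stop)
So 829/129 = [6; 2, 2, 1, 8, 2].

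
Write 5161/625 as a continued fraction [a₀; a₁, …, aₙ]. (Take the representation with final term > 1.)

5161 = 8*625 + 161
625 = 3*161 + 142
161 = 1*142 + 19
142 = 7*19 + 9
19 = 2*9 + 1
9 = 9*1 + 0  (stop)
So 5161/625 = [8; 3, 1, 7, 2, 9].

[8; 3, 1, 7, 2, 9]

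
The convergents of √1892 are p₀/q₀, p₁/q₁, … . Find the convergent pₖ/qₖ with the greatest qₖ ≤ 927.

15137/348

√1892 = [43; 2, 86, …] (period length 2).
Convergents:
  p_0/q_0 = 43/1
  p_1/q_1 = 87/2
  p_2/q_2 = 7525/173
  p_3/q_3 = 15137/348
  p_4/q_4 = 1309307/30101
q_3 = 348 ≤ 927 < 30101 = q_4, so the answer is 15137/348.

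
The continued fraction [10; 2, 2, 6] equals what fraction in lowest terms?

333/32

Using pₖ = aₖpₖ₋₁ + pₖ₋₂ and qₖ = aₖqₖ₋₁ + qₖ₋₂:
  k=0: a=10, p=10, q=1
  k=1: a=2, p=21, q=2
  k=2: a=2, p=52, q=5
  k=3: a=6, p=333, q=32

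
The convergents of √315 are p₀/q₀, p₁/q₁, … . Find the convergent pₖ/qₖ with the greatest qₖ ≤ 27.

√315 = [17; 1, 2, 1, 34, …] (period length 4).
Convergents:
  p_0/q_0 = 17/1
  p_1/q_1 = 18/1
  p_2/q_2 = 53/3
  p_3/q_3 = 71/4
  p_4/q_4 = 2467/139
q_3 = 4 ≤ 27 < 139 = q_4, so the answer is 71/4.

71/4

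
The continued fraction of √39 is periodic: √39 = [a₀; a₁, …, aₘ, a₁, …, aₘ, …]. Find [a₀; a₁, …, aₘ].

[6; 4, 12]

a₀ = ⌊√39⌋ = 6.
With m₀=0, d₀=1 and mₖ₊₁ = dₖaₖ − mₖ, dₖ₊₁ = (n − mₖ₊₁²)/dₖ, aₖ₊₁ = ⌊(a₀+mₖ₊₁)/dₖ₊₁⌋:
  k=1: m=6, d=3, a=4
  k=2: m=6, d=1, a=12
d=1 and a=2a₀=12 at k=2, so the next step gives (m, d) = (6, 3) again — its k=1 value — and the period has length 2.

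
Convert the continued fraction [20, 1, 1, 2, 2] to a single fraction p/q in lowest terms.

247/12

Using pₖ = aₖpₖ₋₁ + pₖ₋₂ and qₖ = aₖqₖ₋₁ + qₖ₋₂:
  k=0: a=20, p=20, q=1
  k=1: a=1, p=21, q=1
  k=2: a=1, p=41, q=2
  k=3: a=2, p=103, q=5
  k=4: a=2, p=247, q=12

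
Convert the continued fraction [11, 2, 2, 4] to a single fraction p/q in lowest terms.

Fold from the inside: start with 4/1.
  2 + 1/4 = 9/4
  2 + 4/9 = 22/9
  11 + 9/22 = 251/22

251/22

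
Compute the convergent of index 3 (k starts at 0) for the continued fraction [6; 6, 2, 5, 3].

437/71

Using pₖ = aₖpₖ₋₁ + pₖ₋₂, qₖ = aₖqₖ₋₁ + qₖ₋₂ (with p₋₁=1, p₋₂=0, q₋₁=0, q₋₂=1):
  k=0: a=6, p=6, q=1
  k=1: a=6, p=37, q=6
  k=2: a=2, p=80, q=13
  k=3: a=5, p=437, q=71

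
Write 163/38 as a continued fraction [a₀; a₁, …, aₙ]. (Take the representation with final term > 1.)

[4; 3, 2, 5]

163 = 4·38 + 11
38 = 3·11 + 5
11 = 2·5 + 1
5 = 5·1 + 0  (stop)
So 163/38 = [4; 3, 2, 5].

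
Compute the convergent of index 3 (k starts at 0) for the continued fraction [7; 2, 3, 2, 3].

119/16

Using pₖ = aₖpₖ₋₁ + pₖ₋₂, qₖ = aₖqₖ₋₁ + qₖ₋₂ (with p₋₁=1, p₋₂=0, q₋₁=0, q₋₂=1):
  k=0: a=7, p=7, q=1
  k=1: a=2, p=15, q=2
  k=2: a=3, p=52, q=7
  k=3: a=2, p=119, q=16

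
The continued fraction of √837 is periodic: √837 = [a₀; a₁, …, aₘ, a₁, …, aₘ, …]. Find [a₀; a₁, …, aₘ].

[28; 1, 13, 2, 13, 1, 56]

a₀ = ⌊√837⌋ = 28.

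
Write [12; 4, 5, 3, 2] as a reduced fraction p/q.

Using pₖ = aₖpₖ₋₁ + pₖ₋₂ and qₖ = aₖqₖ₋₁ + qₖ₋₂:
  k=0: a=12, p=12, q=1
  k=1: a=4, p=49, q=4
  k=2: a=5, p=257, q=21
  k=3: a=3, p=820, q=67
  k=4: a=2, p=1897, q=155

1897/155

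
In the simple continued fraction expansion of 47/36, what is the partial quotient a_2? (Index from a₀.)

3

47 = 1·36 + 11   →  a_0 = 1
36 = 3·11 + 3   →  a_1 = 3
11 = 3·3 + 2   →  a_2 = 3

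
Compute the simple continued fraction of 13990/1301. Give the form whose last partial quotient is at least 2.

[10; 1, 3, 18, 1, 7, 2]

13990 = 10×1301 + 980
1301 = 1×980 + 321
980 = 3×321 + 17
321 = 18×17 + 15
17 = 1×15 + 2
15 = 7×2 + 1
2 = 2×1 + 0  (stop)
So 13990/1301 = [10; 1, 3, 18, 1, 7, 2].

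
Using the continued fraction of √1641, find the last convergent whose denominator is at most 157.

4375/108

√1641 = [40; 1, 1, 26, 1, 1, 80, …] (period length 6).
Convergents:
  p_0/q_0 = 40/1
  p_1/q_1 = 41/1
  p_2/q_2 = 81/2
  p_3/q_3 = 2147/53
  p_4/q_4 = 2228/55
  p_5/q_5 = 4375/108
  p_6/q_6 = 352228/8695
q_5 = 108 ≤ 157 < 8695 = q_6, so the answer is 4375/108.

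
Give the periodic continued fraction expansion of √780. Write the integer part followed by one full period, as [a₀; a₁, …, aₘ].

a₀ = ⌊√780⌋ = 27.
With m₀=0, d₀=1 and mₖ₊₁ = dₖaₖ − mₖ, dₖ₊₁ = (n − mₖ₊₁²)/dₖ, aₖ₊₁ = ⌊(a₀+mₖ₊₁)/dₖ₊₁⌋:
  k=1: m=27, d=51, a=1
  k=2: m=24, d=4, a=12
  k=3: m=24, d=51, a=1
  k=4: m=27, d=1, a=54
d=1 and a=2a₀=54 at k=4, so the next step gives (m, d) = (27, 51) again — its k=1 value — and the period has length 4.

[27; 1, 12, 1, 54]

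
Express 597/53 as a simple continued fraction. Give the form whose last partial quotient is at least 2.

597 = 11·53 + 14
53 = 3·14 + 11
14 = 1·11 + 3
11 = 3·3 + 2
3 = 1·2 + 1
2 = 2·1 + 0  (stop)
So 597/53 = [11; 3, 1, 3, 1, 2].

[11; 3, 1, 3, 1, 2]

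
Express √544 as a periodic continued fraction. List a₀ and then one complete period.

a₀ = ⌊√544⌋ = 23.
With m₀=0, d₀=1 and mₖ₊₁ = dₖaₖ − mₖ, dₖ₊₁ = (n − mₖ₊₁²)/dₖ, aₖ₊₁ = ⌊(a₀+mₖ₊₁)/dₖ₊₁⌋:
  k=1: m=23, d=15, a=3
  k=2: m=22, d=4, a=11
  k=3: m=22, d=15, a=3
  k=4: m=23, d=1, a=46
d=1 and a=2a₀=46 at k=4, so the next step gives (m, d) = (23, 15) again — its k=1 value — and the period has length 4.

[23; 3, 11, 3, 46]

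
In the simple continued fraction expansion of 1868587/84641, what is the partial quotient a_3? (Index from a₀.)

3

1868587 = 22·84641 + 6485   →  a_0 = 22
84641 = 13·6485 + 336   →  a_1 = 13
6485 = 19·336 + 101   →  a_2 = 19
336 = 3·101 + 33   →  a_3 = 3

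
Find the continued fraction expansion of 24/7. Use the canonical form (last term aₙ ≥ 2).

24 = 3×7 + 3
7 = 2×3 + 1
3 = 3×1 + 0  (stop)
So 24/7 = [3; 2, 3].

[3; 2, 3]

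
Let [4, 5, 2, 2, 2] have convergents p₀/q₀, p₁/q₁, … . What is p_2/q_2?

46/11

Using pₖ = aₖpₖ₋₁ + pₖ₋₂, qₖ = aₖqₖ₋₁ + qₖ₋₂ (with p₋₁=1, p₋₂=0, q₋₁=0, q₋₂=1):
  k=0: a=4, p=4, q=1
  k=1: a=5, p=21, q=5
  k=2: a=2, p=46, q=11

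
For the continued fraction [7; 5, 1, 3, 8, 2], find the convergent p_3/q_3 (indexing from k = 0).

165/23

Using pₖ = aₖpₖ₋₁ + pₖ₋₂, qₖ = aₖqₖ₋₁ + qₖ₋₂ (with p₋₁=1, p₋₂=0, q₋₁=0, q₋₂=1):
  k=0: a=7, p=7, q=1
  k=1: a=5, p=36, q=5
  k=2: a=1, p=43, q=6
  k=3: a=3, p=165, q=23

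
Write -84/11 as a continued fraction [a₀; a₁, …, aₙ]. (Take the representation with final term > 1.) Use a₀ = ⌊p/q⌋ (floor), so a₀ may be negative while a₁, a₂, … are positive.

-84 = -8*11 + 4
11 = 2*4 + 3
4 = 1*3 + 1
3 = 3*1 + 0  (stop)
So -84/11 = [-8; 2, 1, 3].

[-8; 2, 1, 3]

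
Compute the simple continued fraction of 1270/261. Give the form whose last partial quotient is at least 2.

[4; 1, 6, 2, 5, 3]

1270 = 4·261 + 226
261 = 1·226 + 35
226 = 6·35 + 16
35 = 2·16 + 3
16 = 5·3 + 1
3 = 3·1 + 0  (stop)
So 1270/261 = [4; 1, 6, 2, 5, 3].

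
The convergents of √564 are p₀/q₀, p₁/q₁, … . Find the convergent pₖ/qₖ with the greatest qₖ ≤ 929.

18049/760

√564 = [23; 1, 2, 1, 46, …] (period length 4).
Convergents:
  p_0/q_0 = 23/1
  p_1/q_1 = 24/1
  p_2/q_2 = 71/3
  p_3/q_3 = 95/4
  p_4/q_4 = 4441/187
  p_5/q_5 = 4536/191
  p_6/q_6 = 13513/569
  p_7/q_7 = 18049/760
  p_8/q_8 = 843767/35529
q_7 = 760 ≤ 929 < 35529 = q_8, so the answer is 18049/760.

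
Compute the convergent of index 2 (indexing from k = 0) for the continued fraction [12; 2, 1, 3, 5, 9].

Using pₖ = aₖpₖ₋₁ + pₖ₋₂, qₖ = aₖqₖ₋₁ + qₖ₋₂ (with p₋₁=1, p₋₂=0, q₋₁=0, q₋₂=1):
  k=0: a=12, p=12, q=1
  k=1: a=2, p=25, q=2
  k=2: a=1, p=37, q=3

37/3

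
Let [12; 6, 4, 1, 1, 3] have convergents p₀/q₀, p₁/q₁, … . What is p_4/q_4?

681/56

Using pₖ = aₖpₖ₋₁ + pₖ₋₂, qₖ = aₖqₖ₋₁ + qₖ₋₂ (with p₋₁=1, p₋₂=0, q₋₁=0, q₋₂=1):
  k=0: a=12, p=12, q=1
  k=1: a=6, p=73, q=6
  k=2: a=4, p=304, q=25
  k=3: a=1, p=377, q=31
  k=4: a=1, p=681, q=56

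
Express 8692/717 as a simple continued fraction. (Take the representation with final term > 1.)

[12; 8, 6, 1, 3, 3]

8692 = 12*717 + 88
717 = 8*88 + 13
88 = 6*13 + 10
13 = 1*10 + 3
10 = 3*3 + 1
3 = 3*1 + 0  (stop)
So 8692/717 = [12; 8, 6, 1, 3, 3].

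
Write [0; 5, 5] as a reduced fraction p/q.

5/26

Using pₖ = aₖpₖ₋₁ + pₖ₋₂ and qₖ = aₖqₖ₋₁ + qₖ₋₂:
  k=0: a=0, p=0, q=1
  k=1: a=5, p=1, q=5
  k=2: a=5, p=5, q=26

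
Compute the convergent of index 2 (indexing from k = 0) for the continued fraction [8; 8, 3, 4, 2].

203/25

Using pₖ = aₖpₖ₋₁ + pₖ₋₂, qₖ = aₖqₖ₋₁ + qₖ₋₂ (with p₋₁=1, p₋₂=0, q₋₁=0, q₋₂=1):
  k=0: a=8, p=8, q=1
  k=1: a=8, p=65, q=8
  k=2: a=3, p=203, q=25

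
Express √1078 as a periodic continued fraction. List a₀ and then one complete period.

a₀ = ⌊√1078⌋ = 32.

[32; 1, 4, 1, 64]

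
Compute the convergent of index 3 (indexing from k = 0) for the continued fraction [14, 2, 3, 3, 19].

Using pₖ = aₖpₖ₋₁ + pₖ₋₂, qₖ = aₖqₖ₋₁ + qₖ₋₂ (with p₋₁=1, p₋₂=0, q₋₁=0, q₋₂=1):
  k=0: a=14, p=14, q=1
  k=1: a=2, p=29, q=2
  k=2: a=3, p=101, q=7
  k=3: a=3, p=332, q=23

332/23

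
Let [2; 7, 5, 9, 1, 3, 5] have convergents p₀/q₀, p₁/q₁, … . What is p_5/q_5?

Using pₖ = aₖpₖ₋₁ + pₖ₋₂, qₖ = aₖqₖ₋₁ + qₖ₋₂ (with p₋₁=1, p₋₂=0, q₋₁=0, q₋₂=1):
  k=0: a=2, p=2, q=1
  k=1: a=7, p=15, q=7
  k=2: a=5, p=77, q=36
  k=3: a=9, p=708, q=331
  k=4: a=1, p=785, q=367
  k=5: a=3, p=3063, q=1432

3063/1432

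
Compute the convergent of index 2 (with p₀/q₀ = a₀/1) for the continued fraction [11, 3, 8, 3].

Using pₖ = aₖpₖ₋₁ + pₖ₋₂, qₖ = aₖqₖ₋₁ + qₖ₋₂ (with p₋₁=1, p₋₂=0, q₋₁=0, q₋₂=1):
  k=0: a=11, p=11, q=1
  k=1: a=3, p=34, q=3
  k=2: a=8, p=283, q=25

283/25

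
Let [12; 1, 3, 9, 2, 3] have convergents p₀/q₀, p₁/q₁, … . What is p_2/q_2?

51/4

Using pₖ = aₖpₖ₋₁ + pₖ₋₂, qₖ = aₖqₖ₋₁ + qₖ₋₂ (with p₋₁=1, p₋₂=0, q₋₁=0, q₋₂=1):
  k=0: a=12, p=12, q=1
  k=1: a=1, p=13, q=1
  k=2: a=3, p=51, q=4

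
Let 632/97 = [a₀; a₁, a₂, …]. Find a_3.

15

632 = 6·97 + 50   →  a_0 = 6
97 = 1·50 + 47   →  a_1 = 1
50 = 1·47 + 3   →  a_2 = 1
47 = 15·3 + 2   →  a_3 = 15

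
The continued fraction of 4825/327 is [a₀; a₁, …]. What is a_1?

1

4825 = 14·327 + 247   →  a_0 = 14
327 = 1·247 + 80   →  a_1 = 1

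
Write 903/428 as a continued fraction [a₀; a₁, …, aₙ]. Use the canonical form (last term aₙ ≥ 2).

[2; 9, 9, 2, 2]

903 = 2×428 + 47
428 = 9×47 + 5
47 = 9×5 + 2
5 = 2×2 + 1
2 = 2×1 + 0  (stop)
So 903/428 = [2; 9, 9, 2, 2].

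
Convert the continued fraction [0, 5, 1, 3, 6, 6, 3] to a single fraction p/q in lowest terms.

Using pₖ = aₖpₖ₋₁ + pₖ₋₂ and qₖ = aₖqₖ₋₁ + qₖ₋₂:
  k=0: a=0, p=0, q=1
  k=1: a=5, p=1, q=5
  k=2: a=1, p=1, q=6
  k=3: a=3, p=4, q=23
  k=4: a=6, p=25, q=144
  k=5: a=6, p=154, q=887
  k=6: a=3, p=487, q=2805

487/2805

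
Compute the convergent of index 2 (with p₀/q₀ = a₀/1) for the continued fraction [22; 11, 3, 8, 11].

Using pₖ = aₖpₖ₋₁ + pₖ₋₂, qₖ = aₖqₖ₋₁ + qₖ₋₂ (with p₋₁=1, p₋₂=0, q₋₁=0, q₋₂=1):
  k=0: a=22, p=22, q=1
  k=1: a=11, p=243, q=11
  k=2: a=3, p=751, q=34

751/34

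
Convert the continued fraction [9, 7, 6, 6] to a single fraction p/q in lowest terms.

Using pₖ = aₖpₖ₋₁ + pₖ₋₂ and qₖ = aₖqₖ₋₁ + qₖ₋₂:
  k=0: a=9, p=9, q=1
  k=1: a=7, p=64, q=7
  k=2: a=6, p=393, q=43
  k=3: a=6, p=2422, q=265

2422/265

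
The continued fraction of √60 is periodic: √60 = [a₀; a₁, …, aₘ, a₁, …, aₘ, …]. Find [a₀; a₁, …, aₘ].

a₀ = ⌊√60⌋ = 7.
With m₀=0, d₀=1 and mₖ₊₁ = dₖaₖ − mₖ, dₖ₊₁ = (n − mₖ₊₁²)/dₖ, aₖ₊₁ = ⌊(a₀+mₖ₊₁)/dₖ₊₁⌋:
  k=1: m=7, d=11, a=1
  k=2: m=4, d=4, a=2
  k=3: m=4, d=11, a=1
  k=4: m=7, d=1, a=14
d=1 and a=2a₀=14 at k=4, so the next step gives (m, d) = (7, 11) again — its k=1 value — and the period has length 4.

[7; 1, 2, 1, 14]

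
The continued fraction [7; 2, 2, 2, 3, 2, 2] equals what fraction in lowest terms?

Using pₖ = aₖpₖ₋₁ + pₖ₋₂ and qₖ = aₖqₖ₋₁ + qₖ₋₂:
  k=0: a=7, p=7, q=1
  k=1: a=2, p=15, q=2
  k=2: a=2, p=37, q=5
  k=3: a=2, p=89, q=12
  k=4: a=3, p=304, q=41
  k=5: a=2, p=697, q=94
  k=6: a=2, p=1698, q=229

1698/229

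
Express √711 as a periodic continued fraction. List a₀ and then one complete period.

[26; 1, 1, 1, 52]

a₀ = ⌊√711⌋ = 26.
With m₀=0, d₀=1 and mₖ₊₁ = dₖaₖ − mₖ, dₖ₊₁ = (n − mₖ₊₁²)/dₖ, aₖ₊₁ = ⌊(a₀+mₖ₊₁)/dₖ₊₁⌋:
  k=1: m=26, d=35, a=1
  k=2: m=9, d=18, a=1
  k=3: m=9, d=35, a=1
  k=4: m=26, d=1, a=52
d=1 and a=2a₀=52 at k=4, so the next step gives (m, d) = (26, 35) again — its k=1 value — and the period has length 4.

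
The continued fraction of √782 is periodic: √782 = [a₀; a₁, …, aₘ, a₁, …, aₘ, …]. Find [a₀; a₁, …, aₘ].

[27; 1, 26, 1, 54]

a₀ = ⌊√782⌋ = 27.
With m₀=0, d₀=1 and mₖ₊₁ = dₖaₖ − mₖ, dₖ₊₁ = (n − mₖ₊₁²)/dₖ, aₖ₊₁ = ⌊(a₀+mₖ₊₁)/dₖ₊₁⌋:
  k=1: m=27, d=53, a=1
  k=2: m=26, d=2, a=26
  k=3: m=26, d=53, a=1
  k=4: m=27, d=1, a=54
d=1 and a=2a₀=54 at k=4, so the next step gives (m, d) = (27, 53) again — its k=1 value — and the period has length 4.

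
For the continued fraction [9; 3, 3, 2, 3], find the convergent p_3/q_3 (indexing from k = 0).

Using pₖ = aₖpₖ₋₁ + pₖ₋₂, qₖ = aₖqₖ₋₁ + qₖ₋₂ (with p₋₁=1, p₋₂=0, q₋₁=0, q₋₂=1):
  k=0: a=9, p=9, q=1
  k=1: a=3, p=28, q=3
  k=2: a=3, p=93, q=10
  k=3: a=2, p=214, q=23

214/23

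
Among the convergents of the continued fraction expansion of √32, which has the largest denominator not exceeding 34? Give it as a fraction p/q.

181/32

√32 = [5; 1, 1, 1, 10, …] (period length 4).
Convergents:
  p_0/q_0 = 5/1
  p_1/q_1 = 6/1
  p_2/q_2 = 11/2
  p_3/q_3 = 17/3
  p_4/q_4 = 181/32
  p_5/q_5 = 198/35
q_4 = 32 ≤ 34 < 35 = q_5, so the answer is 181/32.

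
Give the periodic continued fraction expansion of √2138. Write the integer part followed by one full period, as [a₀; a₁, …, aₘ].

a₀ = ⌊√2138⌋ = 46.

[46; 4, 5, 5, 4, 92]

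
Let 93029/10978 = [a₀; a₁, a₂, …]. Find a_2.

93029 = 8·10978 + 5205   →  a_0 = 8
10978 = 2·5205 + 568   →  a_1 = 2
5205 = 9·568 + 93   →  a_2 = 9

9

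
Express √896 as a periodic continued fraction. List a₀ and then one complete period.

a₀ = ⌊√896⌋ = 29.
With m₀=0, d₀=1 and mₖ₊₁ = dₖaₖ − mₖ, dₖ₊₁ = (n − mₖ₊₁²)/dₖ, aₖ₊₁ = ⌊(a₀+mₖ₊₁)/dₖ₊₁⌋:
  k=1: m=29, d=55, a=1
  k=2: m=26, d=4, a=13
  k=3: m=26, d=55, a=1
  k=4: m=29, d=1, a=58
d=1 and a=2a₀=58 at k=4, so the next step gives (m, d) = (29, 55) again — its k=1 value — and the period has length 4.

[29; 1, 13, 1, 58]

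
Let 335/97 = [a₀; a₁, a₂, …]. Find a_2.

4

335 = 3·97 + 44   →  a_0 = 3
97 = 2·44 + 9   →  a_1 = 2
44 = 4·9 + 8   →  a_2 = 4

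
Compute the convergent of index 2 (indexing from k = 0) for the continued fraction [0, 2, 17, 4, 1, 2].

17/35

Using pₖ = aₖpₖ₋₁ + pₖ₋₂, qₖ = aₖqₖ₋₁ + qₖ₋₂ (with p₋₁=1, p₋₂=0, q₋₁=0, q₋₂=1):
  k=0: a=0, p=0, q=1
  k=1: a=2, p=1, q=2
  k=2: a=17, p=17, q=35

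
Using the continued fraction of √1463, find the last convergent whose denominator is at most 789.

11666/305

√1463 = [38; 4, 76, …] (period length 2).
Convergents:
  p_0/q_0 = 38/1
  p_1/q_1 = 153/4
  p_2/q_2 = 11666/305
  p_3/q_3 = 46817/1224
q_2 = 305 ≤ 789 < 1224 = q_3, so the answer is 11666/305.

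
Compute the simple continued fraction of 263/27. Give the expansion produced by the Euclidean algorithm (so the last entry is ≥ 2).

[9; 1, 2, 1, 6]

263 = 9·27 + 20
27 = 1·20 + 7
20 = 2·7 + 6
7 = 1·6 + 1
6 = 6·1 + 0  (stop)
So 263/27 = [9; 1, 2, 1, 6].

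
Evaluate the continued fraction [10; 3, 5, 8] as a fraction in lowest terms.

1351/131

Using pₖ = aₖpₖ₋₁ + pₖ₋₂ and qₖ = aₖqₖ₋₁ + qₖ₋₂:
  k=0: a=10, p=10, q=1
  k=1: a=3, p=31, q=3
  k=2: a=5, p=165, q=16
  k=3: a=8, p=1351, q=131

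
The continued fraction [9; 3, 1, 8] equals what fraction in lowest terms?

324/35

Fold from the inside: start with 8/1.
  1 + 1/8 = 9/8
  3 + 8/9 = 35/9
  9 + 9/35 = 324/35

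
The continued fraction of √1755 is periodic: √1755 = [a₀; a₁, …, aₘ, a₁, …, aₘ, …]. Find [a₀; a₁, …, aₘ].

a₀ = ⌊√1755⌋ = 41.
With m₀=0, d₀=1 and mₖ₊₁ = dₖaₖ − mₖ, dₖ₊₁ = (n − mₖ₊₁²)/dₖ, aₖ₊₁ = ⌊(a₀+mₖ₊₁)/dₖ₊₁⌋:
  k=1: m=41, d=74, a=1
  k=2: m=33, d=9, a=8
  k=3: m=39, d=26, a=3
  k=4: m=39, d=9, a=8
  k=5: m=33, d=74, a=1
  k=6: m=41, d=1, a=82
d=1 and a=2a₀=82 at k=6, so the next step gives (m, d) = (41, 74) again — its k=1 value — and the period has length 6.

[41; 1, 8, 3, 8, 1, 82]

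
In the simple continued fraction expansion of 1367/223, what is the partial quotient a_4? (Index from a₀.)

1367 = 6·223 + 29   →  a_0 = 6
223 = 7·29 + 20   →  a_1 = 7
29 = 1·20 + 9   →  a_2 = 1
20 = 2·9 + 2   →  a_3 = 2
9 = 4·2 + 1   →  a_4 = 4

4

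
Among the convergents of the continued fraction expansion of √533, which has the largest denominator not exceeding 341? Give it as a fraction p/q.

6118/265

√533 = [23; 11, 1, 1, 11, 46, …] (period length 5).
Convergents:
  p_0/q_0 = 23/1
  p_1/q_1 = 254/11
  p_2/q_2 = 277/12
  p_3/q_3 = 531/23
  p_4/q_4 = 6118/265
  p_5/q_5 = 281959/12213
q_4 = 265 ≤ 341 < 12213 = q_5, so the answer is 6118/265.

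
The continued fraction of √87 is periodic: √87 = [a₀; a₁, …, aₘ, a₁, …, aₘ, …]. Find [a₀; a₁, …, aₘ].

[9; 3, 18]

a₀ = ⌊√87⌋ = 9.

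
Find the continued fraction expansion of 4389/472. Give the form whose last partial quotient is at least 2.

4389 = 9×472 + 141
472 = 3×141 + 49
141 = 2×49 + 43
49 = 1×43 + 6
43 = 7×6 + 1
6 = 6×1 + 0  (stop)
So 4389/472 = [9; 3, 2, 1, 7, 6].

[9; 3, 2, 1, 7, 6]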